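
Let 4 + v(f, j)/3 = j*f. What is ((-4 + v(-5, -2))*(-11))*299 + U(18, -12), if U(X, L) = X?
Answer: -46028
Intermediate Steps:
v(f, j) = -12 + 3*f*j (v(f, j) = -12 + 3*(j*f) = -12 + 3*(f*j) = -12 + 3*f*j)
((-4 + v(-5, -2))*(-11))*299 + U(18, -12) = ((-4 + (-12 + 3*(-5)*(-2)))*(-11))*299 + 18 = ((-4 + (-12 + 30))*(-11))*299 + 18 = ((-4 + 18)*(-11))*299 + 18 = (14*(-11))*299 + 18 = -154*299 + 18 = -46046 + 18 = -46028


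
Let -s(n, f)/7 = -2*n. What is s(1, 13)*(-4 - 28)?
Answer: -448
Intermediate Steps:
s(n, f) = 14*n (s(n, f) = -(-14)*n = 14*n)
s(1, 13)*(-4 - 28) = (14*1)*(-4 - 28) = 14*(-32) = -448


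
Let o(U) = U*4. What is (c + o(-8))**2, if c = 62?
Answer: 900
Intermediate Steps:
o(U) = 4*U
(c + o(-8))**2 = (62 + 4*(-8))**2 = (62 - 32)**2 = 30**2 = 900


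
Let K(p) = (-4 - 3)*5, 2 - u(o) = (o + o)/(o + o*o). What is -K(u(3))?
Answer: 35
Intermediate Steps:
u(o) = 2 - 2*o/(o + o**2) (u(o) = 2 - (o + o)/(o + o*o) = 2 - 2*o/(o + o**2))
K(p) = -35 (K(p) = -7*5 = -35)
-K(u(3)) = -1*(-35) = 35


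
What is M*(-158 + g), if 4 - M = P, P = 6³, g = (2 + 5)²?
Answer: 23108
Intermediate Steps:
g = 49 (g = 7² = 49)
P = 216
M = -212 (M = 4 - 1*216 = 4 - 216 = -212)
M*(-158 + g) = -212*(-158 + 49) = -212*(-109) = 23108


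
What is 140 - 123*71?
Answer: -8593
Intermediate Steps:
140 - 123*71 = 140 - 8733 = -8593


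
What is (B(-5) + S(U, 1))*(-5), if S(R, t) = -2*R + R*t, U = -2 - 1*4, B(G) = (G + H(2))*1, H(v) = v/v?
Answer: -10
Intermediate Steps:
H(v) = 1
B(G) = 1 + G (B(G) = (G + 1)*1 = (1 + G)*1 = 1 + G)
U = -6 (U = -2 - 4 = -6)
(B(-5) + S(U, 1))*(-5) = ((1 - 5) - 6*(-2 + 1))*(-5) = (-4 - 6*(-1))*(-5) = (-4 + 6)*(-5) = 2*(-5) = -10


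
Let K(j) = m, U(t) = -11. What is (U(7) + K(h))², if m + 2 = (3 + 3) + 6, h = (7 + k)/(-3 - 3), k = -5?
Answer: 1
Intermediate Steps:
h = -⅓ (h = (7 - 5)/(-3 - 3) = 2/(-6) = 2*(-⅙) = -⅓ ≈ -0.33333)
m = 10 (m = -2 + ((3 + 3) + 6) = -2 + (6 + 6) = -2 + 12 = 10)
K(j) = 10
(U(7) + K(h))² = (-11 + 10)² = (-1)² = 1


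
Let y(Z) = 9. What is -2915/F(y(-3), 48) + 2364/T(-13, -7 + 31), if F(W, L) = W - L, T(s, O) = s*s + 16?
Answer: 631471/7215 ≈ 87.522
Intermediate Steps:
T(s, O) = 16 + s**2 (T(s, O) = s**2 + 16 = 16 + s**2)
-2915/F(y(-3), 48) + 2364/T(-13, -7 + 31) = -2915/(9 - 1*48) + 2364/(16 + (-13)**2) = -2915/(9 - 48) + 2364/(16 + 169) = -2915/(-39) + 2364/185 = -2915*(-1/39) + 2364*(1/185) = 2915/39 + 2364/185 = 631471/7215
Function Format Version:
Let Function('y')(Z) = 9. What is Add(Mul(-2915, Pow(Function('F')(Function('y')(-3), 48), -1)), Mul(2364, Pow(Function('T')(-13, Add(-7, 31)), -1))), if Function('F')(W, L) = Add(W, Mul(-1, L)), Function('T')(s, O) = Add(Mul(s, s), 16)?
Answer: Rational(631471, 7215) ≈ 87.522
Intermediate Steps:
Function('T')(s, O) = Add(16, Pow(s, 2)) (Function('T')(s, O) = Add(Pow(s, 2), 16) = Add(16, Pow(s, 2)))
Add(Mul(-2915, Pow(Function('F')(Function('y')(-3), 48), -1)), Mul(2364, Pow(Function('T')(-13, Add(-7, 31)), -1))) = Add(Mul(-2915, Pow(Add(9, Mul(-1, 48)), -1)), Mul(2364, Pow(Add(16, Pow(-13, 2)), -1))) = Add(Mul(-2915, Pow(Add(9, -48), -1)), Mul(2364, Pow(Add(16, 169), -1))) = Add(Mul(-2915, Pow(-39, -1)), Mul(2364, Pow(185, -1))) = Add(Mul(-2915, Rational(-1, 39)), Mul(2364, Rational(1, 185))) = Add(Rational(2915, 39), Rational(2364, 185)) = Rational(631471, 7215)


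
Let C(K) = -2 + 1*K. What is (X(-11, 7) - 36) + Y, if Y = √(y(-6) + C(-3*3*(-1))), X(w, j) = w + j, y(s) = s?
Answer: -39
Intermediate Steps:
X(w, j) = j + w
C(K) = -2 + K
Y = 1 (Y = √(-6 + (-2 - 3*3*(-1))) = √(-6 + (-2 - 9*(-1))) = √(-6 + (-2 + 9)) = √(-6 + 7) = √1 = 1)
(X(-11, 7) - 36) + Y = ((7 - 11) - 36) + 1 = (-4 - 36) + 1 = -40 + 1 = -39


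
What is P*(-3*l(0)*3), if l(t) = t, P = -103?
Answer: 0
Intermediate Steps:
P*(-3*l(0)*3) = -103*(-3*0)*3 = -0*3 = -103*0 = 0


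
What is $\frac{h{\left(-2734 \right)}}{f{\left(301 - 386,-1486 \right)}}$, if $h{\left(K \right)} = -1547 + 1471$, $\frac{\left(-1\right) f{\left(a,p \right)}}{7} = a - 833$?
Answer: $- \frac{38}{3213} \approx -0.011827$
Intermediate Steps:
$f{\left(a,p \right)} = 5831 - 7 a$ ($f{\left(a,p \right)} = - 7 \left(a - 833\right) = - 7 \left(-833 + a\right) = 5831 - 7 a$)
$h{\left(K \right)} = -76$
$\frac{h{\left(-2734 \right)}}{f{\left(301 - 386,-1486 \right)}} = - \frac{76}{5831 - 7 \left(301 - 386\right)} = - \frac{76}{5831 - -595} = - \frac{76}{5831 + 595} = - \frac{76}{6426} = \left(-76\right) \frac{1}{6426} = - \frac{38}{3213}$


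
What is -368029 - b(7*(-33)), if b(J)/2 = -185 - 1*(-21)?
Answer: -367701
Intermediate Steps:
b(J) = -328 (b(J) = 2*(-185 - 1*(-21)) = 2*(-185 + 21) = 2*(-164) = -328)
-368029 - b(7*(-33)) = -368029 - 1*(-328) = -368029 + 328 = -367701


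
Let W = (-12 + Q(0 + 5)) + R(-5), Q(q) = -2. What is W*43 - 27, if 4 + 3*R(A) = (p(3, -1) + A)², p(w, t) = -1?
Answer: -511/3 ≈ -170.33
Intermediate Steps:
R(A) = -4/3 + (-1 + A)²/3
W = -10/3 (W = (-12 - 2) + (-4/3 + (-1 - 5)²/3) = -14 + (-4/3 + (⅓)*(-6)²) = -14 + (-4/3 + (⅓)*36) = -14 + (-4/3 + 12) = -14 + 32/3 = -10/3 ≈ -3.3333)
W*43 - 27 = -10/3*43 - 27 = -430/3 - 27 = -511/3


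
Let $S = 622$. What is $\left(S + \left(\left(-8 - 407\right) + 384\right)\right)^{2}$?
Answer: $349281$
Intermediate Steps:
$\left(S + \left(\left(-8 - 407\right) + 384\right)\right)^{2} = \left(622 + \left(\left(-8 - 407\right) + 384\right)\right)^{2} = \left(622 + \left(-415 + 384\right)\right)^{2} = \left(622 - 31\right)^{2} = 591^{2} = 349281$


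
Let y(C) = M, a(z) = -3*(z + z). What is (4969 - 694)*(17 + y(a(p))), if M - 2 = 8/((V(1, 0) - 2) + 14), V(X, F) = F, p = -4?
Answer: 84075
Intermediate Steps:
a(z) = -6*z
M = 8/3 (M = 2 + 8/((0 - 2) + 14) = 2 + 8/(-2 + 14) = 2 + 8/12 = 2 + 8*(1/12) = 2 + ⅔ = 8/3 ≈ 2.6667)
y(C) = 8/3
(4969 - 694)*(17 + y(a(p))) = (4969 - 694)*(17 + 8/3) = 4275*(59/3) = 84075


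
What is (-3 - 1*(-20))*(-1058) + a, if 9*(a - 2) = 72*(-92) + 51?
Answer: -56143/3 ≈ -18714.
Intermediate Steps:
a = -2185/3 (a = 2 + (72*(-92) + 51)/9 = 2 + (-6624 + 51)/9 = 2 + (⅑)*(-6573) = 2 - 2191/3 = -2185/3 ≈ -728.33)
(-3 - 1*(-20))*(-1058) + a = (-3 - 1*(-20))*(-1058) - 2185/3 = (-3 + 20)*(-1058) - 2185/3 = 17*(-1058) - 2185/3 = -17986 - 2185/3 = -56143/3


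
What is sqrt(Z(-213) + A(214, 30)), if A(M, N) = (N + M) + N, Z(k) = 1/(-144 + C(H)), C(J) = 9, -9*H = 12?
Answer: sqrt(554835)/45 ≈ 16.553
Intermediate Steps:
H = -4/3 (H = -1/9*12 = -4/3 ≈ -1.3333)
Z(k) = -1/135 (Z(k) = 1/(-144 + 9) = 1/(-135) = -1/135)
A(M, N) = M + 2*N (A(M, N) = (M + N) + N = M + 2*N)
sqrt(Z(-213) + A(214, 30)) = sqrt(-1/135 + (214 + 2*30)) = sqrt(-1/135 + (214 + 60)) = sqrt(-1/135 + 274) = sqrt(36989/135) = sqrt(554835)/45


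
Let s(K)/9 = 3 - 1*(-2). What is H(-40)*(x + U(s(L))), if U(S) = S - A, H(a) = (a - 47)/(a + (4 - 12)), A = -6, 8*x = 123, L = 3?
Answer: 15399/128 ≈ 120.30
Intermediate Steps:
s(K) = 45 (s(K) = 9*(3 - 1*(-2)) = 9*(3 + 2) = 9*5 = 45)
x = 123/8 (x = (⅛)*123 = 123/8 ≈ 15.375)
H(a) = (-47 + a)/(-8 + a) (H(a) = (-47 + a)/(a - 8) = (-47 + a)/(-8 + a))
U(S) = 6 + S (U(S) = S - 1*(-6) = S + 6 = 6 + S)
H(-40)*(x + U(s(L))) = ((-47 - 40)/(-8 - 40))*(123/8 + (6 + 45)) = (-87/(-48))*(123/8 + 51) = -1/48*(-87)*(531/8) = (29/16)*(531/8) = 15399/128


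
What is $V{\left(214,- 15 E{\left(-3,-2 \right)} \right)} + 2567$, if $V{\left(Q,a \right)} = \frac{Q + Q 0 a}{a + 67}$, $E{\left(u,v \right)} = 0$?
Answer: $\frac{172203}{67} \approx 2570.2$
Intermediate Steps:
$V{\left(Q,a \right)} = \frac{Q}{67 + a}$ ($V{\left(Q,a \right)} = \frac{Q + 0 a}{67 + a} = \frac{Q + 0}{67 + a} = \frac{Q}{67 + a}$)
$V{\left(214,- 15 E{\left(-3,-2 \right)} \right)} + 2567 = \frac{214}{67 - 0} + 2567 = \frac{214}{67 + 0} + 2567 = \frac{214}{67} + 2567 = \frac{172203}{67}$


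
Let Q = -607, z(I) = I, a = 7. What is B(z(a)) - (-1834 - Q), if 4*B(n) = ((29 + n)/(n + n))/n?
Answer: 120255/98 ≈ 1227.1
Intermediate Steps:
B(n) = (29 + n)/(8*n**2) (B(n) = (((29 + n)/(n + n))/n)/4 = (((29 + n)/((2*n)))/n)/4 = (((29 + n)*(1/(2*n)))/n)/4 = (((29 + n)/(2*n))/n)/4 = ((29 + n)/(2*n**2))/4 = (29 + n)/(8*n**2))
B(z(a)) - (-1834 - Q) = (1/8)*(29 + 7)/7**2 - (-1834 - 1*(-607)) = (1/8)*(1/49)*36 - (-1834 + 607) = 9/98 - 1*(-1227) = 9/98 + 1227 = 120255/98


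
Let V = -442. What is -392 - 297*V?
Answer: 130882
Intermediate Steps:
-392 - 297*V = -392 - 297*(-442) = -392 + 131274 = 130882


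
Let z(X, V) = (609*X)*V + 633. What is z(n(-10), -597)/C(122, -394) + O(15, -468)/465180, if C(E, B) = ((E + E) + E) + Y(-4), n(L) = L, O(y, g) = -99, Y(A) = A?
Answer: 281927217417/28065860 ≈ 10045.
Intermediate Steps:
z(X, V) = 633 + 609*V*X (z(X, V) = 609*V*X + 633 = 633 + 609*V*X)
C(E, B) = -4 + 3*E (C(E, B) = ((E + E) + E) - 4 = (2*E + E) - 4 = 3*E - 4 = -4 + 3*E)
z(n(-10), -597)/C(122, -394) + O(15, -468)/465180 = (633 + 609*(-597)*(-10))/(-4 + 3*122) - 99/465180 = (633 + 3635730)/(-4 + 366) - 99*1/465180 = 3636363/362 - 33/155060 = 281927217417/28065860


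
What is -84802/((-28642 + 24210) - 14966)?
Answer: 42401/9699 ≈ 4.3717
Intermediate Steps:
-84802/((-28642 + 24210) - 14966) = -84802/(-4432 - 14966) = -84802/(-19398) = -84802*(-1/19398) = 42401/9699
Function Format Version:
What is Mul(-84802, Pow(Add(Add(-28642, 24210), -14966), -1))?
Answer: Rational(42401, 9699) ≈ 4.3717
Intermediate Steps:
Mul(-84802, Pow(Add(Add(-28642, 24210), -14966), -1)) = Mul(-84802, Pow(Add(-4432, -14966), -1)) = Mul(-84802, Pow(-19398, -1)) = Mul(-84802, Rational(-1, 19398)) = Rational(42401, 9699)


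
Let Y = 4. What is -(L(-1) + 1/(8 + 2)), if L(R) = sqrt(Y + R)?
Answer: -1/10 - sqrt(3) ≈ -1.8321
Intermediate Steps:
L(R) = sqrt(4 + R)
-(L(-1) + 1/(8 + 2)) = -(sqrt(4 - 1) + 1/(8 + 2)) = -(sqrt(3) + 1/10) = -(1/10 + sqrt(3)) = -1/10 - sqrt(3)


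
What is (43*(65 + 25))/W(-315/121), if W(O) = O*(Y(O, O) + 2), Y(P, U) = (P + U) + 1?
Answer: 1259126/1869 ≈ 673.69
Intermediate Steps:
Y(P, U) = 1 + P + U
W(O) = O*(3 + 2*O) (W(O) = O*((1 + O + O) + 2) = O*((1 + 2*O) + 2) = O*(3 + 2*O))
(43*(65 + 25))/W(-315/121) = (43*(65 + 25))/(((-315/121)*(3 + 2*(-315/121)))) = (43*90)/(((-315*1/121)*(3 + 2*(-315*1/121)))) = 3870/((-315*(3 + 2*(-315/121))/121)) = 3870/((-315*(3 - 630/121)/121)) = 3870/((-315/121*(-267/121))) = 3870/(84105/14641) = 3870*(14641/84105) = 1259126/1869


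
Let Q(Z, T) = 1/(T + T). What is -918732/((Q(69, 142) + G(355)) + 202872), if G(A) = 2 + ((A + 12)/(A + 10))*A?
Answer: -6349050608/1404461343 ≈ -4.5206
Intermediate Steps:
Q(Z, T) = 1/(2*T)
G(A) = 2 + A*(12 + A)/(10 + A) (G(A) = 2 + ((12 + A)/(10 + A))*A = 2 + A*(12 + A)/(10 + A))
-918732/((Q(69, 142) + G(355)) + 202872) = -918732/(((½)/142 + (20 + 355² + 14*355)/(10 + 355)) + 202872) = -918732/(((½)*(1/142) + (20 + 126025 + 4970)/365) + 202872) = -918732/((1/284 + (1/365)*131015) + 202872) = -918732/((1/284 + 26203/73) + 202872) = -918732/(7441725/20732 + 202872) = -918732/4213384029/20732 = -918732*20732/4213384029 = -6349050608/1404461343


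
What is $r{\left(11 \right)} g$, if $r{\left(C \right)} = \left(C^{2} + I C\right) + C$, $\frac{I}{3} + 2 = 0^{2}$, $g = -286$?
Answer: $-18876$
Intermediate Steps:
$I = -6$ ($I = -6 + 3 \cdot 0^{2} = -6 + 3 \cdot 0 = -6 + 0 = -6$)
$r{\left(C \right)} = C^{2} - 5 C$ ($r{\left(C \right)} = \left(C^{2} - 6 C\right) + C = C^{2} - 5 C$)
$r{\left(11 \right)} g = 11 \left(-5 + 11\right) \left(-286\right) = 11 \cdot 6 \left(-286\right) = 66 \left(-286\right) = -18876$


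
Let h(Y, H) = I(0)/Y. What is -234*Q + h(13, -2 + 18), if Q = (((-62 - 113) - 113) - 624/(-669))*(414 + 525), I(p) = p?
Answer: 14065979616/223 ≈ 6.3076e+7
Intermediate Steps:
h(Y, H) = 0 (h(Y, H) = 0/Y = 0)
Q = -60111024/223 (Q = ((-175 - 113) - 624*(-1/669))*939 = (-288 + 208/223)*939 = -64016/223*939 = -60111024/223 ≈ -2.6956e+5)
-234*Q + h(13, -2 + 18) = -234*(-60111024/223) + 0 = 14065979616/223 + 0 = 14065979616/223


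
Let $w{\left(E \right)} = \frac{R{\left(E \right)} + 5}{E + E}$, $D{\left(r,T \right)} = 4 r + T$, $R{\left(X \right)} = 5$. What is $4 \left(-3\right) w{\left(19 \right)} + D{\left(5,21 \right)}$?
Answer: $\frac{719}{19} \approx 37.842$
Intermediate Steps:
$D{\left(r,T \right)} = T + 4 r$
$w{\left(E \right)} = \frac{5}{E}$ ($w{\left(E \right)} = \frac{5 + 5}{E + E} = \frac{10}{2 E} = 10 \frac{1}{2 E} = \frac{5}{E}$)
$4 \left(-3\right) w{\left(19 \right)} + D{\left(5,21 \right)} = 4 \left(-3\right) \frac{5}{19} + \left(21 + 4 \cdot 5\right) = - 12 \cdot 5 \cdot \frac{1}{19} + \left(21 + 20\right) = \left(-12\right) \frac{5}{19} + 41 = - \frac{60}{19} + 41 = \frac{719}{19}$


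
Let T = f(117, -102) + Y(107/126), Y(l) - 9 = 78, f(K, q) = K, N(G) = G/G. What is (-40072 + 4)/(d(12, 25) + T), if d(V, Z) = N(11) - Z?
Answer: -1113/5 ≈ -222.60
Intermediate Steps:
N(G) = 1
Y(l) = 87 (Y(l) = 9 + 78 = 87)
d(V, Z) = 1 - Z
T = 204 (T = 117 + 87 = 204)
(-40072 + 4)/(d(12, 25) + T) = (-40072 + 4)/((1 - 1*25) + 204) = -40068/((1 - 25) + 204) = -40068/(-24 + 204) = -40068/180 = -40068*1/180 = -1113/5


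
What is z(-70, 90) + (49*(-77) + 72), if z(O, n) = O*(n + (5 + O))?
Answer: -5451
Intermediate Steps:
z(O, n) = O*(5 + O + n)
z(-70, 90) + (49*(-77) + 72) = -70*(5 - 70 + 90) + (49*(-77) + 72) = -70*25 + (-3773 + 72) = -1750 - 3701 = -5451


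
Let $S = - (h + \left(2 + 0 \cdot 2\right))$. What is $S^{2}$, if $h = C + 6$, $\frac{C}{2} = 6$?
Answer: $400$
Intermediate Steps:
$C = 12$ ($C = 2 \cdot 6 = 12$)
$h = 18$ ($h = 12 + 6 = 18$)
$S = -20$ ($S = - (18 + \left(2 + 0 \cdot 2\right)) = - (18 + \left(2 + 0\right)) = - (18 + 2) = \left(-1\right) 20 = -20$)
$S^{2} = \left(-20\right)^{2} = 400$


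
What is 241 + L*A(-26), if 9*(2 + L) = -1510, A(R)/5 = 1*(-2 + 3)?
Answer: -5471/9 ≈ -607.89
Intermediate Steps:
A(R) = 5 (A(R) = 5*(1*(-2 + 3)) = 5*(1*1) = 5*1 = 5)
L = -1528/9 (L = -2 + (⅑)*(-1510) = -2 - 1510/9 = -1528/9 ≈ -169.78)
241 + L*A(-26) = 241 - 1528/9*5 = 241 - 7640/9 = -5471/9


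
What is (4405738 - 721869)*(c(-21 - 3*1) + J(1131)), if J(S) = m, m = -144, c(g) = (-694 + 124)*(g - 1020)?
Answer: 2191666287384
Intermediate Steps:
c(g) = 581400 - 570*g (c(g) = -570*(-1020 + g) = 581400 - 570*g)
J(S) = -144
(4405738 - 721869)*(c(-21 - 3*1) + J(1131)) = (4405738 - 721869)*((581400 - 570*(-21 - 3*1)) - 144) = 3683869*((581400 - 570*(-21 - 3)) - 144) = 3683869*((581400 - 570*(-24)) - 144) = 3683869*((581400 + 13680) - 144) = 3683869*(595080 - 144) = 3683869*594936 = 2191666287384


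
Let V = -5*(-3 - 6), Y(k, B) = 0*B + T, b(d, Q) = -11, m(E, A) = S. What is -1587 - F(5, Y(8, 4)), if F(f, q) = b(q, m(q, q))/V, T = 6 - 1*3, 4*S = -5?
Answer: -71404/45 ≈ -1586.8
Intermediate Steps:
S = -5/4 (S = (¼)*(-5) = -5/4 ≈ -1.2500)
m(E, A) = -5/4
T = 3 (T = 6 - 3 = 3)
Y(k, B) = 3 (Y(k, B) = 0*B + 3 = 0 + 3 = 3)
V = 45 (V = -5*(-9) = 45)
F(f, q) = -11/45
-1587 - F(5, Y(8, 4)) = -1587 - 1*(-11/45) = -1587 + 11/45 = -71404/45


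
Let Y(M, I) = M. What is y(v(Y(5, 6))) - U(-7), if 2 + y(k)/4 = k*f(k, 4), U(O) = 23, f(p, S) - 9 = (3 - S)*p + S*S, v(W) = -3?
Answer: -367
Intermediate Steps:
f(p, S) = 9 + S² + p*(3 - S) (f(p, S) = 9 + ((3 - S)*p + S*S) = 9 + (p*(3 - S) + S²) = 9 + (S² + p*(3 - S)) = 9 + S² + p*(3 - S))
y(k) = -8 + 4*k*(25 - k) (y(k) = -8 + 4*(k*(9 + 4² + 3*k - 1*4*k)) = -8 + 4*(k*(9 + 16 + 3*k - 4*k)) = -8 + 4*(k*(25 - k)) = -8 + 4*k*(25 - k))
y(v(Y(5, 6))) - U(-7) = (-8 - 4*(-3)*(-25 - 3)) - 1*23 = (-8 - 4*(-3)*(-28)) - 23 = (-8 - 336) - 23 = -344 - 23 = -367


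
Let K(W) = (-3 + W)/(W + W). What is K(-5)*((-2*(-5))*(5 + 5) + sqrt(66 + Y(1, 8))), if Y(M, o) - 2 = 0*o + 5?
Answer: 80 + 4*sqrt(73)/5 ≈ 86.835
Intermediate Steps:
Y(M, o) = 7 (Y(M, o) = 2 + (0*o + 5) = 2 + (0 + 5) = 2 + 5 = 7)
K(W) = (-3 + W)/(2*W) (K(W) = (-3 + W)/((2*W)) = (-3 + W)*(1/(2*W)) = (-3 + W)/(2*W))
K(-5)*((-2*(-5))*(5 + 5) + sqrt(66 + Y(1, 8))) = ((1/2)*(-3 - 5)/(-5))*((-2*(-5))*(5 + 5) + sqrt(66 + 7)) = ((1/2)*(-1/5)*(-8))*(10*10 + sqrt(73)) = 4*(100 + sqrt(73))/5 = 80 + 4*sqrt(73)/5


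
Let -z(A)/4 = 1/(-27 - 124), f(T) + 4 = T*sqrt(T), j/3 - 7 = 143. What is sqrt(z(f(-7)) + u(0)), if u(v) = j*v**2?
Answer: 2*sqrt(151)/151 ≈ 0.16276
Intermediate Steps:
j = 450 (j = 21 + 3*143 = 21 + 429 = 450)
f(T) = -4 + T**(3/2) (f(T) = -4 + T*sqrt(T) = -4 + T**(3/2))
z(A) = 4/151 (z(A) = -4/(-27 - 124) = -4/(-151) = -4*(-1/151) = 4/151)
u(v) = 450*v**2
sqrt(z(f(-7)) + u(0)) = sqrt(4/151 + 450*0**2) = sqrt(4/151 + 450*0) = sqrt(4/151 + 0) = sqrt(4/151) = 2*sqrt(151)/151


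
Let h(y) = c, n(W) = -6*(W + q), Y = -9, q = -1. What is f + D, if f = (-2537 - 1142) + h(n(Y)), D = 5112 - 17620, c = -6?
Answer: -16193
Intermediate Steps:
n(W) = 6 - 6*W (n(W) = -6*(W - 1) = -6*(-1 + W) = 6 - 6*W)
h(y) = -6
D = -12508
f = -3685 (f = (-2537 - 1142) - 6 = -3679 - 6 = -3685)
f + D = -3685 - 12508 = -16193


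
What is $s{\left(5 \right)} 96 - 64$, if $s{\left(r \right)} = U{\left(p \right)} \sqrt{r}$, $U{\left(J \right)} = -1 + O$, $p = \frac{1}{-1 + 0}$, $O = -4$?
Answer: $-64 - 480 \sqrt{5} \approx -1137.3$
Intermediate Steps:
$p = -1$ ($p = \frac{1}{-1} = -1$)
$U{\left(J \right)} = -5$ ($U{\left(J \right)} = -1 - 4 = -5$)
$s{\left(r \right)} = - 5 \sqrt{r}$
$s{\left(5 \right)} 96 - 64 = - 5 \sqrt{5} \cdot 96 - 64 = - 480 \sqrt{5} - 64 = -64 - 480 \sqrt{5}$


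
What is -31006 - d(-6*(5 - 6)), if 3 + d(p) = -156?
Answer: -30847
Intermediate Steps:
d(p) = -159 (d(p) = -3 - 156 = -159)
-31006 - d(-6*(5 - 6)) = -31006 - 1*(-159) = -31006 + 159 = -30847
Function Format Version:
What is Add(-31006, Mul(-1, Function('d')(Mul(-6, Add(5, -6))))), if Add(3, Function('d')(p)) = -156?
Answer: -30847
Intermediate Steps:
Function('d')(p) = -159 (Function('d')(p) = Add(-3, -156) = -159)
Add(-31006, Mul(-1, Function('d')(Mul(-6, Add(5, -6))))) = Add(-31006, Mul(-1, -159)) = Add(-31006, 159) = -30847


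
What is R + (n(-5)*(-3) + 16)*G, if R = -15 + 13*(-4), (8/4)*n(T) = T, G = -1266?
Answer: -29818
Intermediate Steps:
n(T) = T/2
R = -67 (R = -15 - 52 = -67)
R + (n(-5)*(-3) + 16)*G = -67 + (((½)*(-5))*(-3) + 16)*(-1266) = -67 + (-5/2*(-3) + 16)*(-1266) = -67 + (15/2 + 16)*(-1266) = -67 + (47/2)*(-1266) = -67 - 29751 = -29818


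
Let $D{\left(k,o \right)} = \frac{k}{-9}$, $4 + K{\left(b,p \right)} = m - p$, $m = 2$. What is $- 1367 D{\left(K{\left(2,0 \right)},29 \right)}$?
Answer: $- \frac{2734}{9} \approx -303.78$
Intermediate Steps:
$K{\left(b,p \right)} = -2 - p$ ($K{\left(b,p \right)} = -4 - \left(-2 + p\right) = -2 - p$)
$D{\left(k,o \right)} = - \frac{k}{9}$ ($D{\left(k,o \right)} = k \left(- \frac{1}{9}\right) = - \frac{k}{9}$)
$- 1367 D{\left(K{\left(2,0 \right)},29 \right)} = - 1367 \left(- \frac{-2 - 0}{9}\right) = - 1367 \left(- \frac{-2 + 0}{9}\right) = - 1367 \left(\left(- \frac{1}{9}\right) \left(-2\right)\right) = \left(-1367\right) \frac{2}{9} = - \frac{2734}{9}$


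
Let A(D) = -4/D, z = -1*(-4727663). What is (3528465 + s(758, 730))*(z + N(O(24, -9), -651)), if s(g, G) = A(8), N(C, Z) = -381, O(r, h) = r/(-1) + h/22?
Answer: 16680046718489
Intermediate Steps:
O(r, h) = -r + h/22 (O(r, h) = r*(-1) + h*(1/22) = -r + h/22)
z = 4727663
s(g, G) = -1/2 (s(g, G) = -4/8 = -4*1/8 = -1/2)
(3528465 + s(758, 730))*(z + N(O(24, -9), -651)) = (3528465 - 1/2)*(4727663 - 381) = (7056929/2)*4727282 = 16680046718489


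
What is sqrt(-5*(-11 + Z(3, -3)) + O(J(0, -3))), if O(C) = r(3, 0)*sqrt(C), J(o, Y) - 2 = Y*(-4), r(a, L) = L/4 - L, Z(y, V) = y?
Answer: 2*sqrt(10) ≈ 6.3246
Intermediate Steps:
r(a, L) = -3*L/4 (r(a, L) = L*(1/4) - L = L/4 - L = -3*L/4)
J(o, Y) = 2 - 4*Y (J(o, Y) = 2 + Y*(-4) = 2 - 4*Y)
O(C) = 0 (O(C) = (-3/4*0)*sqrt(C) = 0*sqrt(C) = 0)
sqrt(-5*(-11 + Z(3, -3)) + O(J(0, -3))) = sqrt(-5*(-11 + 3) + 0) = sqrt(-5*(-8) + 0) = sqrt(40 + 0) = sqrt(40) = 2*sqrt(10)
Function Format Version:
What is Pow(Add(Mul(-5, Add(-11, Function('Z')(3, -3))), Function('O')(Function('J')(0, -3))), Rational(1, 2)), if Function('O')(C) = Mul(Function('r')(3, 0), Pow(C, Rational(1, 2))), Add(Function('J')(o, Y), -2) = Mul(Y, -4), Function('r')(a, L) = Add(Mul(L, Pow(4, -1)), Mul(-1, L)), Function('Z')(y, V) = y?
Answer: Mul(2, Pow(10, Rational(1, 2))) ≈ 6.3246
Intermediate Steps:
Function('r')(a, L) = Mul(Rational(-3, 4), L) (Function('r')(a, L) = Add(Mul(L, Rational(1, 4)), Mul(-1, L)) = Add(Mul(Rational(1, 4), L), Mul(-1, L)) = Mul(Rational(-3, 4), L))
Function('J')(o, Y) = Add(2, Mul(-4, Y)) (Function('J')(o, Y) = Add(2, Mul(Y, -4)) = Add(2, Mul(-4, Y)))
Function('O')(C) = 0 (Function('O')(C) = Mul(Mul(Rational(-3, 4), 0), Pow(C, Rational(1, 2))) = Mul(0, Pow(C, Rational(1, 2))) = 0)
Pow(Add(Mul(-5, Add(-11, Function('Z')(3, -3))), Function('O')(Function('J')(0, -3))), Rational(1, 2)) = Pow(Add(Mul(-5, Add(-11, 3)), 0), Rational(1, 2)) = Pow(Add(Mul(-5, -8), 0), Rational(1, 2)) = Pow(Add(40, 0), Rational(1, 2)) = Pow(40, Rational(1, 2)) = Mul(2, Pow(10, Rational(1, 2)))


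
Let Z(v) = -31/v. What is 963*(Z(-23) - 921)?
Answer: -20369376/23 ≈ -8.8563e+5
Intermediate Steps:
963*(Z(-23) - 921) = 963*(-31/(-23) - 921) = 963*(-31*(-1/23) - 921) = 963*(31/23 - 921) = 963*(-21152/23) = -20369376/23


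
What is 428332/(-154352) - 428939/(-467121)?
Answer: -33468819911/18025265148 ≈ -1.8568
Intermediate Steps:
428332/(-154352) - 428939/(-467121) = 428332*(-1/154352) - 428939*(-1/467121) = -107083/38588 + 428939/467121 = -33468819911/18025265148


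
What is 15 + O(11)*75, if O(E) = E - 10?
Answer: 90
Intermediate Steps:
O(E) = -10 + E
15 + O(11)*75 = 15 + (-10 + 11)*75 = 15 + 1*75 = 15 + 75 = 90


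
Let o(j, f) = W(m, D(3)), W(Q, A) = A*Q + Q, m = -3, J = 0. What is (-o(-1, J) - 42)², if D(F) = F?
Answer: 900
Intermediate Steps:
W(Q, A) = Q + A*Q
o(j, f) = -12 (o(j, f) = -3*(1 + 3) = -3*4 = -12)
(-o(-1, J) - 42)² = (-1*(-12) - 42)² = (12 - 42)² = (-30)² = 900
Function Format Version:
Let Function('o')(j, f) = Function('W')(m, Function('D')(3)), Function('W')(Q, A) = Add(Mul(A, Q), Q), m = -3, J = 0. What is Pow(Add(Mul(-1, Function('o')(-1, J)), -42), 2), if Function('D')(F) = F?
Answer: 900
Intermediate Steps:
Function('W')(Q, A) = Add(Q, Mul(A, Q))
Function('o')(j, f) = -12 (Function('o')(j, f) = Mul(-3, Add(1, 3)) = Mul(-3, 4) = -12)
Pow(Add(Mul(-1, Function('o')(-1, J)), -42), 2) = Pow(Add(Mul(-1, -12), -42), 2) = Pow(Add(12, -42), 2) = Pow(-30, 2) = 900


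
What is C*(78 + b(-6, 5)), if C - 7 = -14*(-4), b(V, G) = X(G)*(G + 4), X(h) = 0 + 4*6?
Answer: 18522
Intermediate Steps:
X(h) = 24 (X(h) = 0 + 24 = 24)
b(V, G) = 96 + 24*G (b(V, G) = 24*(G + 4) = 24*(4 + G) = 96 + 24*G)
C = 63 (C = 7 - 14*(-4) = 7 + 56 = 63)
C*(78 + b(-6, 5)) = 63*(78 + (96 + 24*5)) = 63*(78 + (96 + 120)) = 63*(78 + 216) = 63*294 = 18522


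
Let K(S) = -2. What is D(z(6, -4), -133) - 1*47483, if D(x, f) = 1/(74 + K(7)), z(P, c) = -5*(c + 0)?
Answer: -3418775/72 ≈ -47483.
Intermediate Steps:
z(P, c) = -5*c
D(x, f) = 1/72 (D(x, f) = 1/(74 - 2) = 1/72)
D(z(6, -4), -133) - 1*47483 = 1/72 - 1*47483 = 1/72 - 47483 = -3418775/72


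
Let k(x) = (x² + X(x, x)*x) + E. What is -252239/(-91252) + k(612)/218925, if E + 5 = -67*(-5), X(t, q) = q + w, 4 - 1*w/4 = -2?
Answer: 5949886847/951302100 ≈ 6.2545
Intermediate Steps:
w = 24 (w = 16 - 4*(-2) = 16 + 8 = 24)
X(t, q) = 24 + q (X(t, q) = q + 24 = 24 + q)
E = 330 (E = -5 - 67*(-5) = -5 + 335 = 330)
k(x) = 330 + x² + x*(24 + x) (k(x) = (x² + (24 + x)*x) + 330 = (x² + x*(24 + x)) + 330 = 330 + x² + x*(24 + x))
-252239/(-91252) + k(612)/218925 = -252239/(-91252) + (330 + 612² + 612*(24 + 612))/218925 = -252239*(-1/91252) + (330 + 374544 + 612*636)*(1/218925) = 252239/91252 + (330 + 374544 + 389232)*(1/218925) = 252239/91252 + 764106*(1/218925) = 252239/91252 + 36386/10425 = 5949886847/951302100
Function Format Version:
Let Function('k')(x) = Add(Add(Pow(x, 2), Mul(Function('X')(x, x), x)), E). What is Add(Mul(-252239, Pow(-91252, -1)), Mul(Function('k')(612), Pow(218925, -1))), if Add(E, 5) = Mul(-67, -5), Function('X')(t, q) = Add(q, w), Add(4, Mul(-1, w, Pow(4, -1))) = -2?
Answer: Rational(5949886847, 951302100) ≈ 6.2545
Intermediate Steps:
w = 24 (w = Add(16, Mul(-4, -2)) = Add(16, 8) = 24)
Function('X')(t, q) = Add(24, q) (Function('X')(t, q) = Add(q, 24) = Add(24, q))
E = 330 (E = Add(-5, Mul(-67, -5)) = Add(-5, 335) = 330)
Function('k')(x) = Add(330, Pow(x, 2), Mul(x, Add(24, x))) (Function('k')(x) = Add(Add(Pow(x, 2), Mul(Add(24, x), x)), 330) = Add(Add(Pow(x, 2), Mul(x, Add(24, x))), 330) = Add(330, Pow(x, 2), Mul(x, Add(24, x))))
Add(Mul(-252239, Pow(-91252, -1)), Mul(Function('k')(612), Pow(218925, -1))) = Add(Mul(-252239, Pow(-91252, -1)), Mul(Add(330, Pow(612, 2), Mul(612, Add(24, 612))), Pow(218925, -1))) = Add(Mul(-252239, Rational(-1, 91252)), Mul(Add(330, 374544, Mul(612, 636)), Rational(1, 218925))) = Add(Rational(252239, 91252), Mul(Add(330, 374544, 389232), Rational(1, 218925))) = Add(Rational(252239, 91252), Mul(764106, Rational(1, 218925))) = Add(Rational(252239, 91252), Rational(36386, 10425)) = Rational(5949886847, 951302100)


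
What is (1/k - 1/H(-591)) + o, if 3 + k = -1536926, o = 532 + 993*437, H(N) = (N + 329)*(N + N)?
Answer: 206792777244943615/475962320436 ≈ 4.3447e+5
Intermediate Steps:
H(N) = 2*N*(329 + N) (H(N) = (329 + N)*(2*N) = 2*N*(329 + N))
o = 434473 (o = 532 + 433941 = 434473)
k = -1536929 (k = -3 - 1536926 = -1536929)
(1/k - 1/H(-591)) + o = (1/(-1536929) - 1/(2*(-591)*(329 - 591))) + 434473 = (-1/1536929 - 1/(2*(-591)*(-262))) + 434473 = (-1/1536929 - 1/309684) + 434473 = -1846613/475962320436 + 434473 = 206792777244943615/475962320436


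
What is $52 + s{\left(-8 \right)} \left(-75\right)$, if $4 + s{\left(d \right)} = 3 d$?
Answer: $2152$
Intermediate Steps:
$s{\left(d \right)} = -4 + 3 d$
$52 + s{\left(-8 \right)} \left(-75\right) = 52 + \left(-4 + 3 \left(-8\right)\right) \left(-75\right) = 52 + \left(-4 - 24\right) \left(-75\right) = 52 - -2100 = 52 + 2100 = 2152$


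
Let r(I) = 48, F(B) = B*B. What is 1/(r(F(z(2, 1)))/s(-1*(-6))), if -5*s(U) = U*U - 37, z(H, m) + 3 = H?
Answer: 1/240 ≈ 0.0041667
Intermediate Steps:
z(H, m) = -3 + H
F(B) = B²
s(U) = 37/5 - U²/5 (s(U) = -(U*U - 37)/5 = -(U² - 37)/5 = -(-37 + U²)/5 = 37/5 - U²/5)
1/(r(F(z(2, 1)))/s(-1*(-6))) = 1/(48/(37/5 - (-1*(-6))²/5)) = 1/(48/(37/5 - ⅕*6²)) = 1/(48/(37/5 - ⅕*36)) = 1/(48/(37/5 - 36/5)) = 1/(48/(⅕)) = 1/(48*5) = 1/240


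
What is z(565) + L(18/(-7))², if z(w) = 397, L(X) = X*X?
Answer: 1058173/2401 ≈ 440.72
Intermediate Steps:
L(X) = X²
z(565) + L(18/(-7))² = 397 + ((18/(-7))²)² = 397 + ((18*(-⅐))²)² = 397 + ((-18/7)²)² = 397 + (324/49)² = 397 + 104976/2401 = 1058173/2401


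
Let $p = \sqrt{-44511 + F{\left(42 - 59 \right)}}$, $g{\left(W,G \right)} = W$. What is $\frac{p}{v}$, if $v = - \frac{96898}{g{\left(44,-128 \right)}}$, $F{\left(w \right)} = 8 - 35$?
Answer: $- \frac{22 i \sqrt{44538}}{48449} \approx - 0.09583 i$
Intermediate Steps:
$F{\left(w \right)} = -27$ ($F{\left(w \right)} = 8 - 35 = -27$)
$v = - \frac{48449}{22}$ ($v = - \frac{96898}{44} = \left(-96898\right) \frac{1}{44} = - \frac{48449}{22} \approx -2202.2$)
$p = i \sqrt{44538}$ ($p = \sqrt{-44511 - 27} = \sqrt{-44538} = i \sqrt{44538} \approx 211.04 i$)
$\frac{p}{v} = \frac{i \sqrt{44538}}{- \frac{48449}{22}} = i \sqrt{44538} \left(- \frac{22}{48449}\right) = - \frac{22 i \sqrt{44538}}{48449}$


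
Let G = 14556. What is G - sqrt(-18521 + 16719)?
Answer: 14556 - I*sqrt(1802) ≈ 14556.0 - 42.45*I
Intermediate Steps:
G - sqrt(-18521 + 16719) = 14556 - sqrt(-18521 + 16719) = 14556 - sqrt(-1802) = 14556 - I*sqrt(1802)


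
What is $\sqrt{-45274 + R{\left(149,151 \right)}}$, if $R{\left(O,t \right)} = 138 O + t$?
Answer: $3 i \sqrt{2729} \approx 156.72 i$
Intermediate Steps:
$R{\left(O,t \right)} = t + 138 O$
$\sqrt{-45274 + R{\left(149,151 \right)}} = \sqrt{-45274 + \left(151 + 138 \cdot 149\right)} = \sqrt{-45274 + \left(151 + 20562\right)} = \sqrt{-45274 + 20713} = \sqrt{-24561} = 3 i \sqrt{2729}$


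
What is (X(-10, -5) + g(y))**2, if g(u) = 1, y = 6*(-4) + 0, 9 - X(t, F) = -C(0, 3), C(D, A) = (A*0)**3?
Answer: 100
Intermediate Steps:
C(D, A) = 0 (C(D, A) = 0**3 = 0)
X(t, F) = 9 (X(t, F) = 9 - (-1)*0 = 9 - 1*0 = 9 + 0 = 9)
y = -24 (y = -24 + 0 = -24)
(X(-10, -5) + g(y))**2 = (9 + 1)**2 = 10**2 = 100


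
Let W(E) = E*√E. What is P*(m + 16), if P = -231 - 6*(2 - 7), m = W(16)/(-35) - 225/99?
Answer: -920781/385 ≈ -2391.6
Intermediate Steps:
W(E) = E^(3/2)
m = -1579/385 (m = 16^(3/2)/(-35) - 225/99 = 64*(-1/35) - 225*1/99 = -64/35 - 25/11 = -1579/385 ≈ -4.1013)
P = -201 (P = -231 - 6*(-5) = -231 - 1*(-30) = -231 + 30 = -201)
P*(m + 16) = -201*(-1579/385 + 16) = -201*4581/385 = -920781/385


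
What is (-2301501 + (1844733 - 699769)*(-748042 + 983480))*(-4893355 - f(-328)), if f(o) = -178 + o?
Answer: -1318944425827140619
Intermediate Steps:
(-2301501 + (1844733 - 699769)*(-748042 + 983480))*(-4893355 - f(-328)) = (-2301501 + (1844733 - 699769)*(-748042 + 983480))*(-4893355 - (-178 - 328)) = (-2301501 + 1144964*235438)*(-4893355 - 1*(-506)) = (-2301501 + 269568034232)*(-4893355 + 506) = 269565732731*(-4892849) = -1318944425827140619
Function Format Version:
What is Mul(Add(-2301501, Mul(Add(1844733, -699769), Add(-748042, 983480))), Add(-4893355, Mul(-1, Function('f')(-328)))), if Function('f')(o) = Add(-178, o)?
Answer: -1318944425827140619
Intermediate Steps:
Mul(Add(-2301501, Mul(Add(1844733, -699769), Add(-748042, 983480))), Add(-4893355, Mul(-1, Function('f')(-328)))) = Mul(Add(-2301501, Mul(Add(1844733, -699769), Add(-748042, 983480))), Add(-4893355, Mul(-1, Add(-178, -328)))) = Mul(Add(-2301501, Mul(1144964, 235438)), Add(-4893355, Mul(-1, -506))) = Mul(Add(-2301501, 269568034232), Add(-4893355, 506)) = Mul(269565732731, -4892849) = -1318944425827140619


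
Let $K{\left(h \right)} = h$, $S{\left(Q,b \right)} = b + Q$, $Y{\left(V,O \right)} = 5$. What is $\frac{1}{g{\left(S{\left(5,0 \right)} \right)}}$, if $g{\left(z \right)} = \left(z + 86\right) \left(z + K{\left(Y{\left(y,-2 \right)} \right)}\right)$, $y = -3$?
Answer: $\frac{1}{910} \approx 0.0010989$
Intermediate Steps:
$S{\left(Q,b \right)} = Q + b$
$g{\left(z \right)} = \left(5 + z\right) \left(86 + z\right)$ ($g{\left(z \right)} = \left(z + 86\right) \left(z + 5\right) = \left(86 + z\right) \left(5 + z\right) = \left(5 + z\right) \left(86 + z\right)$)
$\frac{1}{g{\left(S{\left(5,0 \right)} \right)}} = \frac{1}{430 + \left(5 + 0\right)^{2} + 91 \left(5 + 0\right)} = \frac{1}{430 + 5^{2} + 91 \cdot 5} = \frac{1}{430 + 25 + 455} = \frac{1}{910}$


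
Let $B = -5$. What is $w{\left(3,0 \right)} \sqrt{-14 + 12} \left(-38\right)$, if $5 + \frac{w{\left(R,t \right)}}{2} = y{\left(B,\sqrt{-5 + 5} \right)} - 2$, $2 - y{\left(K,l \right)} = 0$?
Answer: $380 i \sqrt{2} \approx 537.4 i$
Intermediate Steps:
$y{\left(K,l \right)} = 2$ ($y{\left(K,l \right)} = 2 - 0 = 2 + 0 = 2$)
$w{\left(R,t \right)} = -10$ ($w{\left(R,t \right)} = -10 + 2 \left(2 - 2\right) = -10 + 2 \cdot 0 = -10 + 0 = -10$)
$w{\left(3,0 \right)} \sqrt{-14 + 12} \left(-38\right) = - 10 \sqrt{-14 + 12} \left(-38\right) = - 10 \sqrt{-2} \left(-38\right) = - 10 i \sqrt{2} \left(-38\right) = 380 i \sqrt{2}$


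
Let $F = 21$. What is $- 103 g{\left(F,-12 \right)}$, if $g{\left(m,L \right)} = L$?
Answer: $1236$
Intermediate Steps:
$- 103 g{\left(F,-12 \right)} = \left(-103\right) \left(-12\right) = 1236$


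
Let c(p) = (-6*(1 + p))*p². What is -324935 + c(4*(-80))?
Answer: 195668665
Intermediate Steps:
c(p) = p²*(-6 - 6*p) (c(p) = (-6 - 6*p)*p² = p²*(-6 - 6*p))
-324935 + c(4*(-80)) = -324935 + 6*(4*(-80))²*(-1 - 4*(-80)) = -324935 + 6*(-320)²*(-1 - 1*(-320)) = -324935 + 6*102400*(-1 + 320) = -324935 + 6*102400*319 = -324935 + 195993600 = 195668665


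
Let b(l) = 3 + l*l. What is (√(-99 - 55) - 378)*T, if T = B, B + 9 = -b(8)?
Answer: 28728 - 76*I*√154 ≈ 28728.0 - 943.13*I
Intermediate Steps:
b(l) = 3 + l²
B = -76 (B = -9 - (3 + 8²) = -9 - (3 + 64) = -9 - 1*67 = -9 - 67 = -76)
T = -76
(√(-99 - 55) - 378)*T = (√(-99 - 55) - 378)*(-76) = (√(-154) - 378)*(-76) = (I*√154 - 378)*(-76) = (-378 + I*√154)*(-76) = 28728 - 76*I*√154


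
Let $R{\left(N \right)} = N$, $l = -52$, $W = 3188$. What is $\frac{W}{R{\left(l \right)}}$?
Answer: $- \frac{797}{13} \approx -61.308$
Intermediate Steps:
$\frac{W}{R{\left(l \right)}} = \frac{3188}{-52} = 3188 \left(- \frac{1}{52}\right) = - \frac{797}{13}$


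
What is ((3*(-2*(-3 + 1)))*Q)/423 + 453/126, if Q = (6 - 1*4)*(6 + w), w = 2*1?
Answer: 7993/1974 ≈ 4.0491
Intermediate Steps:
w = 2
Q = 16 (Q = (6 - 1*4)*(6 + 2) = (6 - 4)*8 = 2*8 = 16)
((3*(-2*(-3 + 1)))*Q)/423 + 453/126 = ((3*(-2*(-3 + 1)))*16)/423 + 453/126 = ((3*(-2*(-2)))*16)*(1/423) + 453*(1/126) = ((3*4)*16)*(1/423) + 151/42 = (12*16)*(1/423) + 151/42 = 192*(1/423) + 151/42 = 64/141 + 151/42 = 7993/1974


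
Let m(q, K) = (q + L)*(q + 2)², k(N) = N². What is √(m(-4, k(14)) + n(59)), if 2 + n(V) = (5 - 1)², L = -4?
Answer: 3*I*√2 ≈ 4.2426*I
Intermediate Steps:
m(q, K) = (2 + q)²*(-4 + q) (m(q, K) = (q - 4)*(q + 2)² = (-4 + q)*(2 + q)² = (2 + q)²*(-4 + q))
n(V) = 14 (n(V) = -2 + (5 - 1)² = -2 + 4² = -2 + 16 = 14)
√(m(-4, k(14)) + n(59)) = √((2 - 4)²*(-4 - 4) + 14) = √((-2)²*(-8) + 14) = √(4*(-8) + 14) = √(-32 + 14) = √(-18) = 3*I*√2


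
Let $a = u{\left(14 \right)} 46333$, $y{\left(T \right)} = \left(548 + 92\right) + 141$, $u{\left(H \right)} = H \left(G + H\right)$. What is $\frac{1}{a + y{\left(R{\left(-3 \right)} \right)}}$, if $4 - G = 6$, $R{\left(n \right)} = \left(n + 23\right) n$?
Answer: $\frac{1}{7784725} \approx 1.2846 \cdot 10^{-7}$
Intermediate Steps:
$R{\left(n \right)} = n \left(23 + n\right)$ ($R{\left(n \right)} = \left(23 + n\right) n = n \left(23 + n\right)$)
$G = -2$ ($G = 4 - 6 = -2$)
$u{\left(H \right)} = H \left(-2 + H\right)$
$y{\left(T \right)} = 781$ ($y{\left(T \right)} = 640 + 141 = 781$)
$a = 7783944$ ($a = 14 \left(-2 + 14\right) 46333 = 14 \cdot 12 \cdot 46333 = 168 \cdot 46333 = 7783944$)
$\frac{1}{a + y{\left(R{\left(-3 \right)} \right)}} = \frac{1}{7783944 + 781} = \frac{1}{7784725}$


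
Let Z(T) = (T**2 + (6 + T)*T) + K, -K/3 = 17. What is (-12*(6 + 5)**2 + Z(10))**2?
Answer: 1545049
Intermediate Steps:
K = -51 (K = -3*17 = -51)
Z(T) = -51 + T**2 + T*(6 + T) (Z(T) = (T**2 + (6 + T)*T) - 51 = (T**2 + T*(6 + T)) - 51 = -51 + T**2 + T*(6 + T))
(-12*(6 + 5)**2 + Z(10))**2 = (-12*(6 + 5)**2 + (-51 + 2*10**2 + 6*10))**2 = (-12*11**2 + (-51 + 2*100 + 60))**2 = (-12*121 + (-51 + 200 + 60))**2 = (-1452 + 209)**2 = (-1243)**2 = 1545049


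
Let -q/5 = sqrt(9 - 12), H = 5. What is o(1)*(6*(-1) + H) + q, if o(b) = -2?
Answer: 2 - 5*I*sqrt(3) ≈ 2.0 - 8.6602*I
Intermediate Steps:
q = -5*I*sqrt(3) (q = -5*sqrt(9 - 12) = -5*I*sqrt(3) ≈ -8.6602*I)
o(1)*(6*(-1) + H) + q = -2*(6*(-1) + 5) - 5*I*sqrt(3) = -2*(-6 + 5) - 5*I*sqrt(3) = -2*(-1) - 5*I*sqrt(3) = 2 - 5*I*sqrt(3)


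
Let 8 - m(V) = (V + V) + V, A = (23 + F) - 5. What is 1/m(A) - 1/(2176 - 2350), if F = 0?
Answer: -32/2001 ≈ -0.015992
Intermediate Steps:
A = 18 (A = (23 + 0) - 5 = 23 - 5 = 18)
m(V) = 8 - 3*V (m(V) = 8 - ((V + V) + V) = 8 - (2*V + V) = 8 - 3*V)
1/m(A) - 1/(2176 - 2350) = 1/(8 - 3*18) - 1/(2176 - 2350) = 1/(8 - 54) - 1/(-174) = 1/(-46) - 1*(-1/174) = -1/46 + 1/174 = -32/2001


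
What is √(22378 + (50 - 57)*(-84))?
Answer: √22966 ≈ 151.55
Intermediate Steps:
√(22378 + (50 - 57)*(-84)) = √(22378 - 7*(-84)) = √(22378 + 588) = √22966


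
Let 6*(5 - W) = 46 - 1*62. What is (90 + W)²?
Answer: 85849/9 ≈ 9538.8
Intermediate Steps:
W = 23/3 (W = 5 - (46 - 1*62)/6 = 5 - (46 - 62)/6 = 5 - ⅙*(-16) = 5 + 8/3 = 23/3 ≈ 7.6667)
(90 + W)² = (90 + 23/3)² = (293/3)² = 85849/9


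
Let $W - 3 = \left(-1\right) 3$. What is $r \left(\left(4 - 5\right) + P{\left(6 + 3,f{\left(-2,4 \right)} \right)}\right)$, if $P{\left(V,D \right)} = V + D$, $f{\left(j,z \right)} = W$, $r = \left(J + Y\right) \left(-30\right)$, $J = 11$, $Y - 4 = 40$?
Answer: $-13200$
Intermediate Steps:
$Y = 44$ ($Y = 4 + 40 = 44$)
$W = 0$ ($W = 3 - 3 = 0$)
$r = -1650$ ($r = \left(11 + 44\right) \left(-30\right) = 55 \left(-30\right) = -1650$)
$f{\left(j,z \right)} = 0$
$P{\left(V,D \right)} = D + V$
$r \left(\left(4 - 5\right) + P{\left(6 + 3,f{\left(-2,4 \right)} \right)}\right) = - 1650 \left(\left(4 - 5\right) + \left(0 + \left(6 + 3\right)\right)\right) = - 1650 \left(-1 + \left(0 + 9\right)\right) = - 1650 \left(-1 + 9\right) = \left(-1650\right) 8 = -13200$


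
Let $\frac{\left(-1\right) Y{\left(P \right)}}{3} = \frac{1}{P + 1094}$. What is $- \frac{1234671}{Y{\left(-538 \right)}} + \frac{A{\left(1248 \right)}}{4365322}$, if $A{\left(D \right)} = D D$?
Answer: $\frac{38419147269628}{167897} \approx 2.2883 \cdot 10^{8}$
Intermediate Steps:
$A{\left(D \right)} = D^{2}$
$Y{\left(P \right)} = - \frac{3}{1094 + P}$ ($Y{\left(P \right)} = - \frac{3}{P + 1094} = - \frac{3}{1094 + P}$)
$- \frac{1234671}{Y{\left(-538 \right)}} + \frac{A{\left(1248 \right)}}{4365322} = - \frac{1234671}{\left(-3\right) \frac{1}{1094 - 538}} + \frac{1248^{2}}{4365322} = - \frac{1234671}{\left(-3\right) \frac{1}{556}} + 1557504 \cdot \frac{1}{4365322} = - \frac{1234671}{\left(-3\right) \frac{1}{556}} + \frac{59904}{167897} = - \frac{1234671}{- \frac{3}{556}} + \frac{59904}{167897} = \left(-1234671\right) \left(- \frac{556}{3}\right) + \frac{59904}{167897} = 228825692 + \frac{59904}{167897} = \frac{38419147269628}{167897}$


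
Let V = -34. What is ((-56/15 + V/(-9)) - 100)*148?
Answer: -665704/45 ≈ -14793.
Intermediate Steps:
((-56/15 + V/(-9)) - 100)*148 = ((-56/15 - 34/(-9)) - 100)*148 = ((-56*1/15 - 34*(-⅑)) - 100)*148 = ((-56/15 + 34/9) - 100)*148 = (2/45 - 100)*148 = -4498/45*148 = -665704/45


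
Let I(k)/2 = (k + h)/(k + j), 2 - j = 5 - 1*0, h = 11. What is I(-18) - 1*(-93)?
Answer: 281/3 ≈ 93.667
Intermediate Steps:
j = -3 (j = 2 - (5 - 1*0) = 2 - (5 + 0) = 2 - 1*5 = 2 - 5 = -3)
I(k) = 2*(11 + k)/(-3 + k) (I(k) = 2*((k + 11)/(k - 3)) = 2*((11 + k)/(-3 + k)) = 2*(11 + k)/(-3 + k))
I(-18) - 1*(-93) = 2*(11 - 18)/(-3 - 18) - 1*(-93) = 2*(-7)/(-21) + 93 = 2*(-1/21)*(-7) + 93 = ⅔ + 93 = 281/3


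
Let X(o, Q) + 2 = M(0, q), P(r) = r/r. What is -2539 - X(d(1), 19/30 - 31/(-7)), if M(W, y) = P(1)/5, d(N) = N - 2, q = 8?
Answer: -12686/5 ≈ -2537.2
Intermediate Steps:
P(r) = 1
d(N) = -2 + N
M(W, y) = 1/5
X(o, Q) = -9/5 (X(o, Q) = -2 + 1/5 = -9/5)
-2539 - X(d(1), 19/30 - 31/(-7)) = -2539 - 1*(-9/5) = -2539 + 9/5 = -12686/5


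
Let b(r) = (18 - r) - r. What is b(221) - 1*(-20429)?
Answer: 20005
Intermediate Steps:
b(r) = 18 - 2*r
b(221) - 1*(-20429) = (18 - 2*221) - 1*(-20429) = (18 - 442) + 20429 = -424 + 20429 = 20005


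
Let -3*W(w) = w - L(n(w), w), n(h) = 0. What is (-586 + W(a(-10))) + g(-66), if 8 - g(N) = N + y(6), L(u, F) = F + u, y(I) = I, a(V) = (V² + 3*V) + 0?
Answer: -518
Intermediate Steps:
a(V) = V² + 3*V
W(w) = 0 (W(w) = -(w - (w + 0))/3 = -(w - w)/3 = -⅓*0 = 0)
g(N) = 2 - N (g(N) = 8 - (N + 6) = 8 - (6 + N) = 8 + (-6 - N) = 2 - N)
(-586 + W(a(-10))) + g(-66) = (-586 + 0) + (2 - 1*(-66)) = -586 + (2 + 66) = -586 + 68 = -518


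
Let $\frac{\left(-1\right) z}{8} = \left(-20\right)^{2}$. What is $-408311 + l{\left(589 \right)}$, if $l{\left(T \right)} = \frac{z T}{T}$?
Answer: $-411511$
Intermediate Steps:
$z = -3200$ ($z = - 8 \left(-20\right)^{2} = \left(-8\right) 400 = -3200$)
$l{\left(T \right)} = -3200$ ($l{\left(T \right)} = \frac{\left(-3200\right) T}{T} = -3200$)
$-408311 + l{\left(589 \right)} = -408311 - 3200 = -411511$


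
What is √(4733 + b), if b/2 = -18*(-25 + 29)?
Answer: √4589 ≈ 67.742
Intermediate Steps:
b = -144 (b = 2*(-18*(-25 + 29)) = 2*(-18*4) = 2*(-72) = -144)
√(4733 + b) = √(4733 - 144) = √4589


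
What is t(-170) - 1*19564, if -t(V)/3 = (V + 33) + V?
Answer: -18643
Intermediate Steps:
t(V) = -99 - 6*V (t(V) = -3*((V + 33) + V) = -3*((33 + V) + V) = -3*(33 + 2*V) = -99 - 6*V)
t(-170) - 1*19564 = (-99 - 6*(-170)) - 1*19564 = (-99 + 1020) - 19564 = 921 - 19564 = -18643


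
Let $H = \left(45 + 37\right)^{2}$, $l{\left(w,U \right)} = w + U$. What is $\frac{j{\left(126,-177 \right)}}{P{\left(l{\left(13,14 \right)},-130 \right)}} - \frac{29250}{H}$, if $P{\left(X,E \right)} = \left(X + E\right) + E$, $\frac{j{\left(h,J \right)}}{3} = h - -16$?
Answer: $- \frac{4839837}{783346} \approx -6.1784$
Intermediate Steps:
$l{\left(w,U \right)} = U + w$
$j{\left(h,J \right)} = 48 + 3 h$ ($j{\left(h,J \right)} = 3 \left(h - -16\right) = 3 \left(h + 16\right) = 3 \left(16 + h\right) = 48 + 3 h$)
$P{\left(X,E \right)} = X + 2 E$ ($P{\left(X,E \right)} = \left(E + X\right) + E = X + 2 E$)
$H = 6724$ ($H = 82^{2} = 6724$)
$\frac{j{\left(126,-177 \right)}}{P{\left(l{\left(13,14 \right)},-130 \right)}} - \frac{29250}{H} = \frac{48 + 3 \cdot 126}{\left(14 + 13\right) + 2 \left(-130\right)} - \frac{29250}{6724} = \frac{48 + 378}{27 - 260} - \frac{14625}{3362} = \frac{426}{-233} - \frac{14625}{3362} = 426 \left(- \frac{1}{233}\right) - \frac{14625}{3362} = - \frac{426}{233} - \frac{14625}{3362} = - \frac{4839837}{783346}$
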